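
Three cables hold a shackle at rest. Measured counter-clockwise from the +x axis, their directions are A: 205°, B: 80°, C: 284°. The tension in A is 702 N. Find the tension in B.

T_B ≈ 1690 N

Resolve: ΣF_x = 702 cos 205° + T_B cos 80° + T_C cos 284° = 0.
        ΣF_y = 702 sin 205° + T_B sin 80° + T_C sin 284° = 0.
The known terms sum to (-636.2, -296.7) N, so 0.1736 T_B + 0.2419 T_C = 636.2 and 0.9848 T_B − 0.9703 T_C = 296.7.
Solving simultaneously: T_B = 1694 N, T_C = 1414 N.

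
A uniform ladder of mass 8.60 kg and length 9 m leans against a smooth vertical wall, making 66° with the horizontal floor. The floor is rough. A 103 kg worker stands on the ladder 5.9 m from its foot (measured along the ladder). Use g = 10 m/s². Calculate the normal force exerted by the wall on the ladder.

Torques about the foot: N_wall · 9 sin 66° = 8.60×10×4.5 cos 66° + 103×10×5.9 cos 66° → N_wall = 319.77 N.

N_wall ≈ 320 N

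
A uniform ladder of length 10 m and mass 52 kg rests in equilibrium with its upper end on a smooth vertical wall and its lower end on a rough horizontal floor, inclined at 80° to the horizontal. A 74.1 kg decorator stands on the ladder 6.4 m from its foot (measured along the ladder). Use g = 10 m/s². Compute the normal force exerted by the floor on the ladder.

N_floor ≈ 1260 N

ΣF_y = 0: N_floor = 52×10 + 74.1×10 = 1261 N.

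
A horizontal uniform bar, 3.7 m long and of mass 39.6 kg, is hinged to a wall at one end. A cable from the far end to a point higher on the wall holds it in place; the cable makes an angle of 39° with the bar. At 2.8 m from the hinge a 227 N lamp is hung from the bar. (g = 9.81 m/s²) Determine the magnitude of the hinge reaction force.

Take torques about the hinge: T sin 39° · 3.7 = 39.6×9.81×1.85 + 227×2.8 = 1354.3 N·m.
So T = 1354.3 / (0.6293 × 3.7) = 581.61 N.
ΣF_x = 0: H_x = T cos 39° = 452 N.
ΣF_y = 0: H_y = (39.6×9.81 + 227) − T sin 39° = 615.48 − 366.02 = 249.45 N.
|H| = √(H_x² + H_y²) = √((452)² + (249.45)²) = 516.27 N.

|H| ≈ 516 N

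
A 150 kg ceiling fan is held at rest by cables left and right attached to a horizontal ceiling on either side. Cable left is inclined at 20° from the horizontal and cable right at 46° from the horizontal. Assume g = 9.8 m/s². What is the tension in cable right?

Weight W = 150 × 9.8 = 1470 N acts straight down.
Horizontal: T_left cos 20° = T_right cos 46°  →  T_left = 0.7392 T_right.
Vertical: T_left sin 20° + T_right sin 46° = 1470.
Substituting the horizontal relation into the vertical equation gives 0.9722 T_right = 1470, so T_right = 1512 N.

T_right ≈ 1510 N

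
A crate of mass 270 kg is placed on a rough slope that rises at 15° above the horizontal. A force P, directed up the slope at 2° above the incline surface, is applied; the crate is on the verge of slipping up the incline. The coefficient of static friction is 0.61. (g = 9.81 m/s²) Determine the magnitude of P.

On the verge of sliding up the incline, friction equals μN and acts down the slope.
Perpendicular: N + P sin 2° = W cos 15° = 2558 N.
Along incline: P cos 2° = W sin 15° + μN  with W sin 15° = 685.5 N.
Solving the pair for P and N: P = 2201 N, N = 2482 N (and f = μN = 1514 N).

P ≈ 2200 N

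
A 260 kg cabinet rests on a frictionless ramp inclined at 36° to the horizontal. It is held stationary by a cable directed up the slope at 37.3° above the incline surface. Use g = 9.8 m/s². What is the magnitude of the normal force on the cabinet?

N ≈ 920 N

Take axes along and perpendicular to the incline. Weight components: W sin 36° = 1498 N down-slope, W cos 36° = 2061 N into the surface.
Along incline: T cos 37.3° = W sin 36° → T = 1883 N.
Perpendicular: N = W cos 36° − T sin 37.3° = 920.5 N.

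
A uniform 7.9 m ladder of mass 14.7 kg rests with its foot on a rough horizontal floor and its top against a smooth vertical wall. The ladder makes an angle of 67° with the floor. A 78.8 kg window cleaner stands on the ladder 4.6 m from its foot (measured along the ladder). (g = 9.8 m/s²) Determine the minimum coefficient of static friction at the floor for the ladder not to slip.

ΣF_y = 0: N_floor = 14.7×9.8 + 78.8×9.8 = 916.3 N.
Torques about the foot: N_wall · 7.9 sin 67° = 14.7×9.8×3.95 cos 67° + 78.8×9.8×4.6 cos 67° → N_wall = 221.44 N.
ΣF_x = 0: f_floor = N_wall = 221.44 N.
μ_min = f_floor / N_floor = 221.44 / 916.3 = 0.2417.

μ_min ≈ 0.242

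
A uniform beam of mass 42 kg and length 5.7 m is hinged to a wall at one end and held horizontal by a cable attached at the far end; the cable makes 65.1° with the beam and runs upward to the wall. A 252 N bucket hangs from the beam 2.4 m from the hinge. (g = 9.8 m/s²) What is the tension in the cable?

Take torques about the hinge: T sin 65.1° · 5.7 = 42×9.8×2.85 + 252×2.4 = 1777.9 N·m.
So T = 1777.9 / (0.9070 × 5.7) = 343.87 N.

T ≈ 344 N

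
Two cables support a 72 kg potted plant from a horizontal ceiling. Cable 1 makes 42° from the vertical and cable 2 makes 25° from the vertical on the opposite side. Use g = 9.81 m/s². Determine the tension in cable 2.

Angles from the horizontal: cable 1 is 90° − 42° = 48°, cable 2 is 90° − 25° = 65°.
Weight W = 72 × 9.81 = 706.3 N acts straight down.
Horizontal: T_1 cos 48° = T_2 cos 65°  →  T_1 = 0.6316 T_2.
Vertical: T_1 sin 48° + T_2 sin 65° = 706.3.
Substituting the horizontal relation into the vertical equation gives 1.376 T_2 = 706.3, so T_2 = 513.4 N.

T_2 ≈ 513 N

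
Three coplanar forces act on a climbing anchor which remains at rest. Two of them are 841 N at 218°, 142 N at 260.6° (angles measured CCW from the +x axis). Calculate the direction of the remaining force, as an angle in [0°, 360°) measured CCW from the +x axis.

Sum the known components: ΣF_x = -685.9 N, ΣF_y = -657.9 N.
For equilibrium the remaining force must supply (−ΣF_x, −ΣF_y) = (685.9, 657.9) N.
Magnitude = √((685.9)² + (657.9)²) = 950.4 N; direction = atan2(657.9, 685.9) = 43.8°.

θ ≈ 43.8°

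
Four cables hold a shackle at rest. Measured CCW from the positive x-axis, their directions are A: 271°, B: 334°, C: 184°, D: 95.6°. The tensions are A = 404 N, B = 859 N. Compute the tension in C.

T_C ≈ 700 N

Resolve: ΣF_x = 404 cos 271° + 859 cos 334° + T_C cos 184° + T_D cos 95.6° = 0.
        ΣF_y = 404 sin 271° + 859 sin 334° + T_C sin 184° + T_D sin 95.6° = 0.
The known terms sum to (779.1, -780.5) N, so -0.9976 T_C − 0.0976 T_D = -779.1 and -0.0698 T_C + 0.9952 T_D = 780.5.
Solving simultaneously: T_C = 699.5 N, T_D = 833.3 N.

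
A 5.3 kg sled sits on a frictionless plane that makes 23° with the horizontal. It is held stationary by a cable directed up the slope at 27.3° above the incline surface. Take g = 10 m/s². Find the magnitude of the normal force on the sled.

Take axes along and perpendicular to the incline. Weight components: W sin 23° = 20.71 N down-slope, W cos 23° = 48.79 N into the surface.
Along incline: T cos 27.3° = W sin 23° → T = 23.3 N.
Perpendicular: N = W cos 23° − T sin 27.3° = 38.1 N.

N ≈ 38.1 N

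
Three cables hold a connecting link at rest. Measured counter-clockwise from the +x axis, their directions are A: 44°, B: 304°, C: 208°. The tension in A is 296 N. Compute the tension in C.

T_C ≈ 293 N

Resolve: ΣF_x = 296 cos 44° + T_B cos 304° + T_C cos 208° = 0.
        ΣF_y = 296 sin 44° + T_B sin 304° + T_C sin 208° = 0.
The known terms sum to (212.9, 205.6) N, so 0.5592 T_B − 0.8829 T_C = -212.9 and -0.8290 T_B − 0.4695 T_C = -205.6.
Solving simultaneously: T_B = 82.04 N, T_C = 293.1 N.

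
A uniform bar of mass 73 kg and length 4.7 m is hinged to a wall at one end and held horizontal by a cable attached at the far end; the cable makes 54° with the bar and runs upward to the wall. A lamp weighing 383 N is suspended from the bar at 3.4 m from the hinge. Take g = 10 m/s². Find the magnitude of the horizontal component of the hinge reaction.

Take torques about the hinge: T sin 54° · 4.7 = 73×10×2.35 + 383×3.4 = 3017.7 N·m.
So T = 3017.7 / (0.8090 × 4.7) = 793.63 N.
ΣF_x = 0: H_x = T cos 54° = 466.49 N.

H_x ≈ 466 N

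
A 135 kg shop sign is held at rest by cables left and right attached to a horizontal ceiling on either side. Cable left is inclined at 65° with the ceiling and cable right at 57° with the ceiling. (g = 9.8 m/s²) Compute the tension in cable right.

T_right ≈ 659 N

Weight W = 135 × 9.8 = 1323 N acts straight down.
Horizontal: T_left cos 65° = T_right cos 57°  →  T_left = 1.289 T_right.
Vertical: T_left sin 65° + T_right sin 57° = 1323.
Substituting the horizontal relation into the vertical equation gives 2.007 T_right = 1323, so T_right = 659.3 N.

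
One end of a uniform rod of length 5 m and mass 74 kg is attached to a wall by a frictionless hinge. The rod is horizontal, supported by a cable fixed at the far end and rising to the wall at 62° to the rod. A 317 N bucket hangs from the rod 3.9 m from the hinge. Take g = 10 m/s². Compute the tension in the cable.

T ≈ 699 N

Take torques about the hinge: T sin 62° · 5 = 74×10×2.5 + 317×3.9 = 3086.3 N·m.
So T = 3086.3 / (0.8829 × 5) = 699.09 N.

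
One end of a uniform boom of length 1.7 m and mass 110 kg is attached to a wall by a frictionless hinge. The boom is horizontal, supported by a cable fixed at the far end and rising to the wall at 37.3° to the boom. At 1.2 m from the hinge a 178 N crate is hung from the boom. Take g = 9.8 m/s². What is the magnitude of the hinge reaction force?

Take torques about the hinge: T sin 37.3° · 1.7 = 110×9.8×0.85 + 178×1.2 = 1129.9 N·m.
So T = 1129.9 / (0.6060 × 1.7) = 1096.8 N.
ΣF_x = 0: H_x = T cos 37.3° = 872.47 N.
ΣF_y = 0: H_y = (110×9.8 + 178) − T sin 37.3° = 1256 − 664.65 = 591.35 N.
|H| = √(H_x² + H_y²) = √((872.47)² + (591.35)²) = 1054 N.

|H| ≈ 1050 N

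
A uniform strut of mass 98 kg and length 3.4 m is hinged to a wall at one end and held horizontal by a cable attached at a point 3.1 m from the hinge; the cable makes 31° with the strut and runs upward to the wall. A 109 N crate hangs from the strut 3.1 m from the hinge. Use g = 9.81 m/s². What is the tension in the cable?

Take torques about the hinge: T sin 31° · 3.1 = 98×9.81×1.7 + 109×3.1 = 1972.2 N·m.
So T = 1972.2 / (0.5150 × 3.1) = 1235.3 N.

T ≈ 1240 N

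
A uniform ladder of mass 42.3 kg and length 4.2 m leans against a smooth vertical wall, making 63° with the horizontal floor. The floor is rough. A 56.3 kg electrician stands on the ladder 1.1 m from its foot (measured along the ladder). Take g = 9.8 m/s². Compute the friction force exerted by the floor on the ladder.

f ≈ 179 N

Torques about the foot: N_wall · 4.2 sin 63° = 42.3×9.8×2.1 cos 63° + 56.3×9.8×1.1 cos 63° → N_wall = 179.24 N.
ΣF_x = 0: f_floor = N_wall = 179.24 N.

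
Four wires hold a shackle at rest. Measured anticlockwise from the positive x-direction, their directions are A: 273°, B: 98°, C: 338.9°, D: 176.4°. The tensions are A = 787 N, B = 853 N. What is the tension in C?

T_C ≈ 179 N

Resolve: ΣF_x = 787 cos 273° + 853 cos 98° + T_C cos 338.9° + T_D cos 176.4° = 0.
        ΣF_y = 787 sin 273° + 853 sin 98° + T_C sin 338.9° + T_D sin 176.4° = 0.
The known terms sum to (-77.53, 58.78) N, so 0.9330 T_C − 0.9980 T_D = 77.53 and -0.3600 T_C + 0.0628 T_D = -58.78.
Solving simultaneously: T_C = 178.9 N, T_D = 89.55 N.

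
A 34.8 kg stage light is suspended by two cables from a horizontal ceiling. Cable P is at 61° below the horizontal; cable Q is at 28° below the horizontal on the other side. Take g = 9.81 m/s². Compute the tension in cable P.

T_P ≈ 301 N

Weight W = 34.8 × 9.81 = 341.4 N acts straight down.
Horizontal: T_P cos 61° = T_Q cos 28°  →  T_Q = 0.5491 T_P.
Vertical: T_P sin 61° + T_Q sin 28° = 341.4.
Substituting the horizontal relation into the vertical equation gives 1.132 T_P = 341.4, so T_P = 301.5 N.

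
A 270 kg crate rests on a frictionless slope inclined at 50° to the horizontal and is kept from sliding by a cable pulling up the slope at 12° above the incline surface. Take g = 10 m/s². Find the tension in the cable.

Take axes along and perpendicular to the incline. Weight components: W sin 50° = 2068 N down-slope, W cos 50° = 1736 N into the surface.
Along incline: T cos 12° = W sin 50° → T = 2115 N.
Perpendicular: N = W cos 50° − T sin 12° = 1296 N.

T ≈ 2110 N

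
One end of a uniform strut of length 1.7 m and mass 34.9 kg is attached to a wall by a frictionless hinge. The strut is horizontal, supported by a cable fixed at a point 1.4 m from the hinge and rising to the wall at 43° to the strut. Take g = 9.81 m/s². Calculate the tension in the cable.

Take torques about the hinge: T sin 43° · 1.4 = 34.9×9.81×0.85 = 291.01 N·m.
So T = 291.01 / (0.6820 × 1.4) = 304.79 N.

T ≈ 305 N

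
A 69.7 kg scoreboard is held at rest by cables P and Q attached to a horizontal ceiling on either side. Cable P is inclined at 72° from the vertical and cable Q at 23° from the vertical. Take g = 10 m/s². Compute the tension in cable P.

T_P ≈ 273 N

Angles from the horizontal: cable P is 90° − 72° = 18°, cable Q is 90° − 23° = 67°.
Weight W = 69.7 × 10 = 697 N acts straight down.
Horizontal: T_P cos 18° = T_Q cos 67°  →  T_Q = 2.434 T_P.
Vertical: T_P sin 18° + T_Q sin 67° = 697.
Substituting the horizontal relation into the vertical equation gives 2.55 T_P = 697, so T_P = 273.4 N.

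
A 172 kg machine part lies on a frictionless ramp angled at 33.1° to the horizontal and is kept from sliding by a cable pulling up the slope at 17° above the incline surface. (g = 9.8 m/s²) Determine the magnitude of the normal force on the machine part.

N ≈ 1130 N

Take axes along and perpendicular to the incline. Weight components: W sin 33.1° = 920.5 N down-slope, W cos 33.1° = 1412 N into the surface.
Along incline: T cos 17° = W sin 33.1° → T = 962.6 N.
Perpendicular: N = W cos 33.1° − T sin 17° = 1131 N.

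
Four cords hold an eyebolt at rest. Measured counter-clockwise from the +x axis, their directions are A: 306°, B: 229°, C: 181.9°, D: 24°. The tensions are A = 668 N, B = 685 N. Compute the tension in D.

Resolve: ΣF_x = 668 cos 306° + 685 cos 229° + T_C cos 181.9° + T_D cos 24° = 0.
        ΣF_y = 668 sin 306° + 685 sin 229° + T_C sin 181.9° + T_D sin 24° = 0.
The known terms sum to (-56.76, -1057) N, so -0.9995 T_C + 0.9135 T_D = 56.76 and -0.0332 T_C + 0.4067 T_D = 1057.
Solving simultaneously: T_C = 2506 N, T_D = 2804 N.

T_D ≈ 2800 N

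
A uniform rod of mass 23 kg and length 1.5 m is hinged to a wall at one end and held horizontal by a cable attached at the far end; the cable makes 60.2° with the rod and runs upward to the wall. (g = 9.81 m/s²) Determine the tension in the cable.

T ≈ 130 N

Take torques about the hinge: T sin 60.2° · 1.5 = 23×9.81×0.75 = 169.22 N·m.
So T = 169.22 / (0.8678 × 1.5) = 130.01 N.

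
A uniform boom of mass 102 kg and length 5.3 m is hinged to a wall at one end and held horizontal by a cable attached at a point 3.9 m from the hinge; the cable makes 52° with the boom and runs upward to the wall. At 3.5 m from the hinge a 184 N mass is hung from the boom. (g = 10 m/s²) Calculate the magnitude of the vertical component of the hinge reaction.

|H_y| ≈ 346 N

Take torques about the hinge: T sin 52° · 3.9 = 102×10×2.65 + 184×3.5 = 3347 N·m.
So T = 3347 / (0.7880 × 3.9) = 1089.1 N.
ΣF_y = 0: H_y = (102×10 + 184) − T sin 52° = 1204 − 858.21 = 345.79 N.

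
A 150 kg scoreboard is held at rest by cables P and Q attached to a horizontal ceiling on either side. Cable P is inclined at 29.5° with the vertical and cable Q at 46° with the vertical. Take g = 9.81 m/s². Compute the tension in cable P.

T_P ≈ 1090 N

Angles from the horizontal: cable P is 90° − 29.5° = 60.5°, cable Q is 90° − 46° = 44°.
Weight W = 150 × 9.81 = 1472 N acts straight down.
Horizontal: T_P cos 60.5° = T_Q cos 44°  →  T_Q = 0.6845 T_P.
Vertical: T_P sin 60.5° + T_Q sin 44° = 1472.
Substituting the horizontal relation into the vertical equation gives 1.346 T_P = 1472, so T_P = 1093 N.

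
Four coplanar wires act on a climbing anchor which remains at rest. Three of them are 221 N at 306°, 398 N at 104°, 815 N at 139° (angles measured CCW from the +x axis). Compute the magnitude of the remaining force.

F ≈ 943 N

Sum the known components: ΣF_x = -581.5 N, ΣF_y = 742.1 N.
For equilibrium the remaining force must supply (−ΣF_x, −ΣF_y) = (581.5, -742.1) N.
Magnitude = √((581.5)² + (-742.1)²) = 942.8 N; direction = atan2(-742.1, 581.5) = 308.1°.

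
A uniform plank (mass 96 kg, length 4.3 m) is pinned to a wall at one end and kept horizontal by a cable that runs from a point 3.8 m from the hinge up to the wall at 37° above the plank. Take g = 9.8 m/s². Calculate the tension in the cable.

T ≈ 884 N

Take torques about the hinge: T sin 37° · 3.8 = 96×9.8×2.15 = 2022.7 N·m.
So T = 2022.7 / (0.6018 × 3.8) = 884.48 N.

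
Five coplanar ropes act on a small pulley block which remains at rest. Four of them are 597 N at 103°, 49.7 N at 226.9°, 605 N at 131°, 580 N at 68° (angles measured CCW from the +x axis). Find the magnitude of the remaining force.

Sum the known components: ΣF_x = -347.9 N, ΣF_y = 1540 N.
For equilibrium the remaining force must supply (−ΣF_x, −ΣF_y) = (347.9, -1540) N.
Magnitude = √((347.9)² + (-1540)²) = 1579 N; direction = atan2(-1540, 347.9) = 282.7°.

F ≈ 1580 N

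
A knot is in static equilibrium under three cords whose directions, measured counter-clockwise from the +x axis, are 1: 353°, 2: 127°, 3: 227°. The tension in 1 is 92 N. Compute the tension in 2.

Resolve: ΣF_x = 92 cos 353° + T_2 cos 127° + T_3 cos 227° = 0.
        ΣF_y = 92 sin 353° + T_2 sin 127° + T_3 sin 227° = 0.
The known terms sum to (91.31, -11.21) N, so -0.6018 T_2 − 0.6820 T_3 = -91.31 and 0.7986 T_2 − 0.7314 T_3 = 11.21.
Solving simultaneously: T_2 = 75.58 N, T_3 = 67.20 N.

T_2 ≈ 75.6 N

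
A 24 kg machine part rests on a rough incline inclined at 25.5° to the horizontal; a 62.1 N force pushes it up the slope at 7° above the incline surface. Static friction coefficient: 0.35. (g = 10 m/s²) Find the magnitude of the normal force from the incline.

N ≈ 209 N

Axes along / perpendicular to the incline. W sin 25.5° = 103.3 N down-slope; W cos 25.5° = 216.6 N into the surface.
Perpendicular: N = W cos 25.5° − P sin 7° = 216.6 − 7.568 = 209.1 N.
Along incline: P cos 7° + f = W sin 25.5° (friction acts up-slope) → f = 103.3 − 61.64 = 41.69 N.
|f| = 41.69 N ≤ μN = 73.17 N, so the machine part is indeed static.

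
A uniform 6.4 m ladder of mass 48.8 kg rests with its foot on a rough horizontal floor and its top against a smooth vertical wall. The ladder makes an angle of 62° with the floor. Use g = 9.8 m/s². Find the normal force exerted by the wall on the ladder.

Torques about the foot: N_wall · 6.4 sin 62° = 48.8×9.8×3.2 cos 62° → N_wall = 127.14 N.

N_wall ≈ 127 N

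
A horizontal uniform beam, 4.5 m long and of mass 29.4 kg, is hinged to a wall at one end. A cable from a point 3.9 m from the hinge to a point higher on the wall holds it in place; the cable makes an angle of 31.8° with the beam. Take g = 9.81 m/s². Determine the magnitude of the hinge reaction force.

Take torques about the hinge: T sin 31.8° · 3.9 = 29.4×9.81×2.25 = 648.93 N·m.
So T = 648.93 / (0.5270 × 3.9) = 315.76 N.
ΣF_x = 0: H_x = T cos 31.8° = 268.36 N.
ΣF_y = 0: H_y = (29.4×9.81) − T sin 31.8° = 288.41 − 166.39 = 122.02 N.
|H| = √(H_x² + H_y²) = √((268.36)² + (122.02)²) = 294.8 N.

|H| ≈ 295 N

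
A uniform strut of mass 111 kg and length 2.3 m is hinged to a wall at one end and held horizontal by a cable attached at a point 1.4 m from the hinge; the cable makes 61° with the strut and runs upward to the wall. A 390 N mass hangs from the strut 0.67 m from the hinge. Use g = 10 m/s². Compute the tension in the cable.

T ≈ 1260 N

Take torques about the hinge: T sin 61° · 1.4 = 111×10×1.15 + 390×0.67 = 1537.8 N·m.
So T = 1537.8 / (0.8746 × 1.4) = 1255.9 N.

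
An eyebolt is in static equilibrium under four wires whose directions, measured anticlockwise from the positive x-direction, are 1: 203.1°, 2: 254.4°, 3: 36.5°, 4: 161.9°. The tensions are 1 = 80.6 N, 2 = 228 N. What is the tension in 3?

T_3 ≈ 345 N

Resolve: ΣF_x = 80.6 cos 203.1° + 228 cos 254.4° + T_3 cos 36.5° + T_4 cos 161.9° = 0.
        ΣF_y = 80.6 sin 203.1° + 228 sin 254.4° + T_3 sin 36.5° + T_4 sin 161.9° = 0.
The known terms sum to (-135.5, -251.2) N, so 0.8039 T_3 − 0.9505 T_4 = 135.5 and 0.5948 T_3 + 0.3107 T_4 = 251.2.
Solving simultaneously: T_3 = 344.6 N, T_4 = 148.9 N.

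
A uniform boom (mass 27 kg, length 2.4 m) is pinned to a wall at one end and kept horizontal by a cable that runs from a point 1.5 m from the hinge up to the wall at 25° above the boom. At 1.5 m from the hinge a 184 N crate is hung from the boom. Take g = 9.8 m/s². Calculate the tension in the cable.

T ≈ 936 N

Take torques about the hinge: T sin 25° · 1.5 = 27×9.8×1.2 + 184×1.5 = 593.52 N·m.
So T = 593.52 / (0.4226 × 1.5) = 936.26 N.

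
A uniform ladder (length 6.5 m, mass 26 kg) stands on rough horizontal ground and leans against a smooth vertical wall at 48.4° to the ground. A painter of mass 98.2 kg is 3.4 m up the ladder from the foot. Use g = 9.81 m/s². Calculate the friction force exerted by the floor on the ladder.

Torques about the foot: N_wall · 6.5 sin 48.4° = 26×9.81×3.25 cos 48.4° + 98.2×9.81×3.4 cos 48.4° → N_wall = 560.61 N.
ΣF_x = 0: f_floor = N_wall = 560.61 N.

f ≈ 561 N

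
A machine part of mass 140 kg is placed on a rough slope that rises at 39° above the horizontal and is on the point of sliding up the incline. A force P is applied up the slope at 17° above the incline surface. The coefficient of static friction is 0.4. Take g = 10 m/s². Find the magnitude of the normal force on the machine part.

On the verge of sliding up the incline, friction equals μN and acts down the slope.
Perpendicular: N + P sin 17° = W cos 39° = 1088 N.
Along incline: P cos 17° = W sin 39° + μN  with W sin 39° = 881 N.
Solving the pair for P and N: P = 1226 N, N = 729.4 N (and f = μN = 291.8 N).

N ≈ 729 N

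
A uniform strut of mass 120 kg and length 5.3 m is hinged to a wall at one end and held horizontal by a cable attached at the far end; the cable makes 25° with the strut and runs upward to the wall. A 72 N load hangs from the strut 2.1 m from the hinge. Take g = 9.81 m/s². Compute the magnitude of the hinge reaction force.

Take torques about the hinge: T sin 25° · 5.3 = 120×9.81×2.65 + 72×2.1 = 3270.8 N·m.
So T = 3270.8 / (0.4226 × 5.3) = 1460.2 N.
ΣF_x = 0: H_x = T cos 25° = 1323.4 N.
ΣF_y = 0: H_y = (120×9.81 + 72) − T sin 25° = 1249.2 − 617.13 = 632.07 N.
|H| = √(H_x² + H_y²) = √((1323.4)² + (632.07)²) = 1466.6 N.

|H| ≈ 1470 N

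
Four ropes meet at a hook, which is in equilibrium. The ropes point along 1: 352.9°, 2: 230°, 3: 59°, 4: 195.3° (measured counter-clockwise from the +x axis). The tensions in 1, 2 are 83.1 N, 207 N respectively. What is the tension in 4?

Resolve: ΣF_x = 83.1 cos 352.9° + 207 cos 230° + T_3 cos 59° + T_4 cos 195.3° = 0.
        ΣF_y = 83.1 sin 352.9° + 207 sin 230° + T_3 sin 59° + T_4 sin 195.3° = 0.
The known terms sum to (-50.59, -168.8) N, so 0.5150 T_3 − 0.9646 T_4 = 50.59 and 0.8572 T_3 − 0.2639 T_4 = 168.8.
Solving simultaneously: T_3 = 216.4 N, T_4 = 63.10 N.

T_4 ≈ 63.1 N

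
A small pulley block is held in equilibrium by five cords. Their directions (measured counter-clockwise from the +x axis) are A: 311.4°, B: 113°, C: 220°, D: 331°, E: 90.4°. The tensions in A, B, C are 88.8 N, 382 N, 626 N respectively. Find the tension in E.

Resolve: ΣF_x = 88.8 cos 311.4° + 382 cos 113° + 626 cos 220° + T_D cos 331° + T_E cos 90.4° = 0.
        ΣF_y = 88.8 sin 311.4° + 382 sin 113° + 626 sin 220° + T_D sin 331° + T_E sin 90.4° = 0.
The known terms sum to (-570.1, -117.4) N, so 0.8746 T_D − 0.0070 T_E = 570.1 and -0.4848 T_D + 1.0000 T_E = 117.4.
Solving simultaneously: T_D = 655.3 N, T_E = 435.1 N.

T_E ≈ 435 N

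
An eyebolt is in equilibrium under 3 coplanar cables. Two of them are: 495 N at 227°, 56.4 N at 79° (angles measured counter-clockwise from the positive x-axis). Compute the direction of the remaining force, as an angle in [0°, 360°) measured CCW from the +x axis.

θ ≈ 43.2°

Sum the known components: ΣF_x = -326.8 N, ΣF_y = -306.7 N.
For equilibrium the remaining force must supply (−ΣF_x, −ΣF_y) = (326.8, 306.7) N.
Magnitude = √((326.8)² + (306.7)²) = 448.2 N; direction = atan2(306.7, 326.8) = 43.2°.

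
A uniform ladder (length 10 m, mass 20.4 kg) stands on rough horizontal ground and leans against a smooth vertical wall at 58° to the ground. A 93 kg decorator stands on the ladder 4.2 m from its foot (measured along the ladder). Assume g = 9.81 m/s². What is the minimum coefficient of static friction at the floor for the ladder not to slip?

ΣF_y = 0: N_floor = 20.4×9.81 + 93×9.81 = 1112.5 N.
Torques about the foot: N_wall · 10 sin 58° = 20.4×9.81×5 cos 58° + 93×9.81×4.2 cos 58° → N_wall = 301.96 N.
ΣF_x = 0: f_floor = N_wall = 301.96 N.
μ_min = f_floor / N_floor = 301.96 / 1112.5 = 0.2714.

μ_min ≈ 0.271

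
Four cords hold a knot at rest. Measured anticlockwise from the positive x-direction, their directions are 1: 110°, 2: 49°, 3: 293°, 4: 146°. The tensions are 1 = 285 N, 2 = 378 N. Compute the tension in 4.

Resolve: ΣF_x = 285 cos 110° + 378 cos 49° + T_3 cos 293° + T_4 cos 146° = 0.
        ΣF_y = 285 sin 110° + 378 sin 49° + T_3 sin 293° + T_4 sin 146° = 0.
The known terms sum to (150.5, 553.1) N, so 0.3907 T_3 − 0.8290 T_4 = -150.5 and -0.9205 T_3 + 0.5592 T_4 = -553.1.
Solving simultaneously: T_3 = 996.4 N, T_4 = 651.2 N.

T_4 ≈ 651 N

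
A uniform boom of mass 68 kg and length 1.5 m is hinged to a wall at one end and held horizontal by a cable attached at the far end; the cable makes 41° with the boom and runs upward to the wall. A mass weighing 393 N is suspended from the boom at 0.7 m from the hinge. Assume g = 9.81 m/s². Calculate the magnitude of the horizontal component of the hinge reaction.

Take torques about the hinge: T sin 41° · 1.5 = 68×9.81×0.75 + 393×0.7 = 775.41 N·m.
So T = 775.41 / (0.6561 × 1.5) = 787.95 N.
ΣF_x = 0: H_x = T cos 41° = 594.67 N.

H_x ≈ 595 N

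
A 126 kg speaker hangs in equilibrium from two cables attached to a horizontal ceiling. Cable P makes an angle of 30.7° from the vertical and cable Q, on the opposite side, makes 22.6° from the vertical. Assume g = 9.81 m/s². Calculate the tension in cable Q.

Angles from the horizontal: cable P is 90° − 30.7° = 59.3°, cable Q is 90° − 22.6° = 67.4°.
Weight W = 126 × 9.81 = 1236 N acts straight down.
Horizontal: T_P cos 59.3° = T_Q cos 67.4°  →  T_P = 0.7527 T_Q.
Vertical: T_P sin 59.3° + T_Q sin 67.4° = 1236.
Substituting the horizontal relation into the vertical equation gives 1.57 T_Q = 1236, so T_Q = 787.1 N.

T_Q ≈ 787 N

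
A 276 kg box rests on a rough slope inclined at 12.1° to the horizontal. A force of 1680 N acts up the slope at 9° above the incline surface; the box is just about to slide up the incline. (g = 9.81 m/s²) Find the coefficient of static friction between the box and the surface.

On the verge of sliding up the incline, friction is at its maximum μN and acts down the slope.
Perpendicular to incline: N = W cos 12.1° − P sin 9° = 2647 − 262.8 = 2385 N.
Along incline: P cos 9° − μN = W sin 12.1° → μ = −(W sin 12.1° − P cos 9°) / N = 0.4578.

μ ≈ 0.458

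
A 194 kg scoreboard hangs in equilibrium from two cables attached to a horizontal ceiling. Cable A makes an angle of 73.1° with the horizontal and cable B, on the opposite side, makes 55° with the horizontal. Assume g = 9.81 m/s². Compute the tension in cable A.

T_A ≈ 1390 N

Weight W = 194 × 9.81 = 1903 N acts straight down.
Horizontal: T_A cos 73.1° = T_B cos 55°  →  T_B = 0.5068 T_A.
Vertical: T_A sin 73.1° + T_B sin 55° = 1903.
Substituting the horizontal relation into the vertical equation gives 1.372 T_A = 1903, so T_A = 1387 N.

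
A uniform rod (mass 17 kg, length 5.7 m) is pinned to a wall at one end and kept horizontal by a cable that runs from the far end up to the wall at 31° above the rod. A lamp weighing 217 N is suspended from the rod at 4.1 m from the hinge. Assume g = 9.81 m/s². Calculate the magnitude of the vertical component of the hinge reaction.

Take torques about the hinge: T sin 31° · 5.7 = 17×9.81×2.85 + 217×4.1 = 1365 N·m.
So T = 1365 / (0.5150 × 5.7) = 464.96 N.
ΣF_y = 0: H_y = (17×9.81 + 217) − T sin 31° = 383.77 − 239.47 = 144.3 N.

|H_y| ≈ 144 N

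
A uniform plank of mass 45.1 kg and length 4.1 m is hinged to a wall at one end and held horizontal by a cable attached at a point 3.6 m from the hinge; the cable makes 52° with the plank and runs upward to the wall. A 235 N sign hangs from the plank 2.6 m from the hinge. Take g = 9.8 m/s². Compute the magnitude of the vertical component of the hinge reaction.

Take torques about the hinge: T sin 52° · 3.6 = 45.1×9.8×2.05 + 235×2.6 = 1517.1 N·m.
So T = 1517.1 / (0.7880 × 3.6) = 534.77 N.
ΣF_y = 0: H_y = (45.1×9.8 + 235) − T sin 52° = 676.98 − 421.41 = 255.57 N.

|H_y| ≈ 256 N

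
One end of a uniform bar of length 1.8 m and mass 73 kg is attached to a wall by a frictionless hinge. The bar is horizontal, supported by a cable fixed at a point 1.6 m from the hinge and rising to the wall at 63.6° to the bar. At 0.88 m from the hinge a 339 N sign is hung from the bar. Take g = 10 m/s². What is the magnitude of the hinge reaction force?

Take torques about the hinge: T sin 63.6° · 1.6 = 73×10×0.9 + 339×0.88 = 955.32 N·m.
So T = 955.32 / (0.8957 × 1.6) = 666.59 N.
ΣF_x = 0: H_x = T cos 63.6° = 296.39 N.
ΣF_y = 0: H_y = (73×10 + 339) − T sin 63.6° = 1069 − 597.07 = 471.93 N.
|H| = √(H_x² + H_y²) = √((296.39)² + (471.93)²) = 557.28 N.

|H| ≈ 557 N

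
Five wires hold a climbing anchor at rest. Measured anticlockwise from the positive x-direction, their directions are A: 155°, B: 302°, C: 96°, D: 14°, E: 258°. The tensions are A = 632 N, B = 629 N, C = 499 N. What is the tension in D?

Resolve: ΣF_x = 632 cos 155° + 629 cos 302° + 499 cos 96° + T_D cos 14° + T_E cos 258° = 0.
        ΣF_y = 632 sin 155° + 629 sin 302° + 499 sin 96° + T_D sin 14° + T_E sin 258° = 0.
The known terms sum to (-291.6, 229.9) N, so 0.9703 T_D − 0.2079 T_E = 291.6 and 0.2419 T_D − 0.9781 T_E = -229.9.
Solving simultaneously: T_D = 370.6 N, T_E = 326.7 N.

T_D ≈ 371 N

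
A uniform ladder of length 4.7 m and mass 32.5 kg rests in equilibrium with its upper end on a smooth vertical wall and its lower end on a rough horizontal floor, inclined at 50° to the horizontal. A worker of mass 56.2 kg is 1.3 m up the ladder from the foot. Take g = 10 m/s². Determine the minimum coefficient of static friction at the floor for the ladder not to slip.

ΣF_y = 0: N_floor = 32.5×10 + 56.2×10 = 887 N.
Torques about the foot: N_wall · 4.7 sin 50° = 32.5×10×2.35 cos 50° + 56.2×10×1.3 cos 50° → N_wall = 266.79 N.
ΣF_x = 0: f_floor = N_wall = 266.79 N.
μ_min = f_floor / N_floor = 266.79 / 887 = 0.3008.

μ_min ≈ 0.301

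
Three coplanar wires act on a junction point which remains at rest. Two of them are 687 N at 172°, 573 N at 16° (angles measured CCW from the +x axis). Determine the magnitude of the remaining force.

Sum the known components: ΣF_x = -129.5 N, ΣF_y = 253.6 N.
For equilibrium the remaining force must supply (−ΣF_x, −ΣF_y) = (129.5, -253.6) N.
Magnitude = √((129.5)² + (-253.6)²) = 284.7 N; direction = atan2(-253.6, 129.5) = 297.1°.

F ≈ 285 N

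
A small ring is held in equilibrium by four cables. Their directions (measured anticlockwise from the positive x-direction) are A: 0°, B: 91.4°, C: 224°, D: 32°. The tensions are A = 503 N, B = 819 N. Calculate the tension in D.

Resolve: ΣF_x = 503 cos 0° + 819 cos 91.4° + T_C cos 224° + T_D cos 32° = 0.
        ΣF_y = 503 sin 0° + 819 sin 91.4° + T_C sin 224° + T_D sin 32° = 0.
The known terms sum to (483, 818.8) N, so -0.7193 T_C + 0.8480 T_D = -483 and -0.6947 T_C + 0.5299 T_D = -818.8.
Solving simultaneously: T_C = 2109 N, T_D = 1219 N.

T_D ≈ 1220 N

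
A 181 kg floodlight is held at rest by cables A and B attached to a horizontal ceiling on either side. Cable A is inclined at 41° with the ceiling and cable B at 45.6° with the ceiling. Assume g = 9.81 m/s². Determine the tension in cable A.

Weight W = 181 × 9.81 = 1776 N acts straight down.
Horizontal: T_A cos 41° = T_B cos 45.6°  →  T_B = 1.079 T_A.
Vertical: T_A sin 41° + T_B sin 45.6° = 1776.
Substituting the horizontal relation into the vertical equation gives 1.427 T_A = 1776, so T_A = 1245 N.

T_A ≈ 1240 N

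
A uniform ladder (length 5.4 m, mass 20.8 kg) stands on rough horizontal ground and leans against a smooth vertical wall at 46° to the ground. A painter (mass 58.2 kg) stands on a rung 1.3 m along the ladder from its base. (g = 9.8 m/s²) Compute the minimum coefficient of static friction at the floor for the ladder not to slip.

ΣF_y = 0: N_floor = 20.8×9.8 + 58.2×9.8 = 774.2 N.
Torques about the foot: N_wall · 5.4 sin 46° = 20.8×9.8×2.7 cos 46° + 58.2×9.8×1.3 cos 46° → N_wall = 231.02 N.
ΣF_x = 0: f_floor = N_wall = 231.02 N.
μ_min = f_floor / N_floor = 231.02 / 774.2 = 0.2984.

μ_min ≈ 0.298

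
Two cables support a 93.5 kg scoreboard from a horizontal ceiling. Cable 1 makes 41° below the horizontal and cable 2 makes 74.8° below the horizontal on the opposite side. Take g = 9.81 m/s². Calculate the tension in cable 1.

T_1 ≈ 267 N

Weight W = 93.5 × 9.81 = 917.2 N acts straight down.
Horizontal: T_1 cos 41° = T_2 cos 74.8°  →  T_2 = 2.878 T_1.
Vertical: T_1 sin 41° + T_2 sin 74.8° = 917.2.
Substituting the horizontal relation into the vertical equation gives 3.434 T_1 = 917.2, so T_1 = 267.1 N.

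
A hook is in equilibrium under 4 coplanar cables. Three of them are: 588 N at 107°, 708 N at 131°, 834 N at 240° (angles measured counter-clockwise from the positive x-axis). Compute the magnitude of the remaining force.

F ≈ 1120 N

Sum the known components: ΣF_x = -1053 N, ΣF_y = 374.4 N.
For equilibrium the remaining force must supply (−ΣF_x, −ΣF_y) = (1053, -374.4) N.
Magnitude = √((1053)² + (-374.4)²) = 1118 N; direction = atan2(-374.4, 1053) = 340.4°.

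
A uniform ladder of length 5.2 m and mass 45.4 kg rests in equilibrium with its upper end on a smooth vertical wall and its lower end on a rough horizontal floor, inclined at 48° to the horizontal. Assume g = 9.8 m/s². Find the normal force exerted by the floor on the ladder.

N_floor ≈ 445 N

ΣF_y = 0: N_floor = 45.4×9.8 = 444.92 N.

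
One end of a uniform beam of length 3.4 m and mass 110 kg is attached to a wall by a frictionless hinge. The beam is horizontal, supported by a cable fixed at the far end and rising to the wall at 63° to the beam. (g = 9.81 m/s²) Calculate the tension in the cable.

Take torques about the hinge: T sin 63° · 3.4 = 110×9.81×1.7 = 1834.5 N·m.
So T = 1834.5 / (0.8910 × 3.4) = 605.55 N.

T ≈ 606 N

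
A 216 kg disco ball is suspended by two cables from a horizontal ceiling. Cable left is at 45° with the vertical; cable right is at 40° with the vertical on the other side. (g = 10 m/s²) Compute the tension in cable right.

T_right ≈ 1530 N

Angles from the horizontal: cable left is 90° − 45° = 45°, cable right is 90° − 40° = 50°.
Weight W = 216 × 10 = 2160 N acts straight down.
Horizontal: T_left cos 45° = T_right cos 50°  →  T_left = 0.909 T_right.
Vertical: T_left sin 45° + T_right sin 50° = 2160.
Substituting the horizontal relation into the vertical equation gives 1.409 T_right = 2160, so T_right = 1533 N.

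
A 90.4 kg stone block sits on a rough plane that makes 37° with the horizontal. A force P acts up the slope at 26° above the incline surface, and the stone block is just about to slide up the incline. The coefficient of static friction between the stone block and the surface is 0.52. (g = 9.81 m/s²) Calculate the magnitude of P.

On the verge of sliding up the incline, friction equals μN and acts down the slope.
Perpendicular: N + P sin 26° = W cos 37° = 708.2 N.
Along incline: P cos 26° = W sin 37° + μN  with W sin 37° = 533.7 N.
Solving the pair for P and N: P = 800.5 N, N = 357.3 N (and f = μN = 185.8 N).

P ≈ 801 N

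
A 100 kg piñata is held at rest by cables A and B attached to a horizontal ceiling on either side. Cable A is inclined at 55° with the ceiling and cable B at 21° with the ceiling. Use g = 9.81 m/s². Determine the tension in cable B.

Weight W = 100 × 9.81 = 981 N acts straight down.
Horizontal: T_A cos 55° = T_B cos 21°  →  T_A = 1.628 T_B.
Vertical: T_A sin 55° + T_B sin 21° = 981.
Substituting the horizontal relation into the vertical equation gives 1.692 T_B = 981, so T_B = 579.9 N.

T_B ≈ 580 N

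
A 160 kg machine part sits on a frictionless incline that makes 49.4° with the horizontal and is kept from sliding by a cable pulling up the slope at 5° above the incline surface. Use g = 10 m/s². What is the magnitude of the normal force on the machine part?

Take axes along and perpendicular to the incline. Weight components: W sin 49.4° = 1215 N down-slope, W cos 49.4° = 1041 N into the surface.
Along incline: T cos 5° = W sin 49.4° → T = 1219 N.
Perpendicular: N = W cos 49.4° − T sin 5° = 935 N.

N ≈ 935 N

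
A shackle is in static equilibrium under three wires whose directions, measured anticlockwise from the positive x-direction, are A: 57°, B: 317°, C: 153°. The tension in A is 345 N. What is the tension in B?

Resolve: ΣF_x = 345 cos 57° + T_B cos 317° + T_C cos 153° = 0.
        ΣF_y = 345 sin 57° + T_B sin 317° + T_C sin 153° = 0.
The known terms sum to (187.9, 289.3) N, so 0.7314 T_B − 0.8910 T_C = -187.9 and -0.6820 T_B + 0.4540 T_C = -289.3.
Solving simultaneously: T_B = 1245 N, T_C = 1233 N.

T_B ≈ 1240 N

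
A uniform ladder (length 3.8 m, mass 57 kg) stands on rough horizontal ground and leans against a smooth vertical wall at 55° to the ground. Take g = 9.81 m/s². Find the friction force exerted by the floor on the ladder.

Torques about the foot: N_wall · 3.8 sin 55° = 57×9.81×1.9 cos 55° → N_wall = 195.77 N.
ΣF_x = 0: f_floor = N_wall = 195.77 N.

f ≈ 196 N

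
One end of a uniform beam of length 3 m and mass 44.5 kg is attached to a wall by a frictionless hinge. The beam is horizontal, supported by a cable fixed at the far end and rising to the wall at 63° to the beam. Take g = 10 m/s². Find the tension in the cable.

T ≈ 250 N

Take torques about the hinge: T sin 63° · 3 = 44.5×10×1.5 = 667.5 N·m.
So T = 667.5 / (0.8910 × 3) = 249.72 N.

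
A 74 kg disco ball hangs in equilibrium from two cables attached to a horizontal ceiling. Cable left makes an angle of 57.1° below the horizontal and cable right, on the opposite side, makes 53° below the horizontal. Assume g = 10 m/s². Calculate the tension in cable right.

Weight W = 74 × 10 = 740 N acts straight down.
Horizontal: T_left cos 57.1° = T_right cos 53°  →  T_left = 1.108 T_right.
Vertical: T_left sin 57.1° + T_right sin 53° = 740.
Substituting the horizontal relation into the vertical equation gives 1.729 T_right = 740, so T_right = 428 N.

T_right ≈ 428 N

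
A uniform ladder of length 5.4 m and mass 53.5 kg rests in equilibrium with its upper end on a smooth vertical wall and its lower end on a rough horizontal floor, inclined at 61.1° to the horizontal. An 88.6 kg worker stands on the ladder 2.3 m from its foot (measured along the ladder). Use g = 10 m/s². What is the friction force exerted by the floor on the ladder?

Torques about the foot: N_wall · 5.4 sin 61.1° = 53.5×10×2.7 cos 61.1° + 88.6×10×2.3 cos 61.1° → N_wall = 355.99 N.
ΣF_x = 0: f_floor = N_wall = 355.99 N.

f ≈ 356 N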